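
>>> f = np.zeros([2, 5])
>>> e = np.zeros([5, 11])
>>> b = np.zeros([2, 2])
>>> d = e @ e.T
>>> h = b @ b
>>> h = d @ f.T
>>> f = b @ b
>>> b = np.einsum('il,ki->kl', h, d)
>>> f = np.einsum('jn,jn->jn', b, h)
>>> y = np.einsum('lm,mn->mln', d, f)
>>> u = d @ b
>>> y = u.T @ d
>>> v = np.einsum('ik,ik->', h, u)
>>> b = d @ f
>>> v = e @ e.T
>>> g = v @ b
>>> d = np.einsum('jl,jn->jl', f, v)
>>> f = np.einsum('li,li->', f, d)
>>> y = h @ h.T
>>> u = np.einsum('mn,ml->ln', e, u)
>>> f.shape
()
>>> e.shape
(5, 11)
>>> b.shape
(5, 2)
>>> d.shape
(5, 2)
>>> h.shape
(5, 2)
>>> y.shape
(5, 5)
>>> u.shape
(2, 11)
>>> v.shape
(5, 5)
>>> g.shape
(5, 2)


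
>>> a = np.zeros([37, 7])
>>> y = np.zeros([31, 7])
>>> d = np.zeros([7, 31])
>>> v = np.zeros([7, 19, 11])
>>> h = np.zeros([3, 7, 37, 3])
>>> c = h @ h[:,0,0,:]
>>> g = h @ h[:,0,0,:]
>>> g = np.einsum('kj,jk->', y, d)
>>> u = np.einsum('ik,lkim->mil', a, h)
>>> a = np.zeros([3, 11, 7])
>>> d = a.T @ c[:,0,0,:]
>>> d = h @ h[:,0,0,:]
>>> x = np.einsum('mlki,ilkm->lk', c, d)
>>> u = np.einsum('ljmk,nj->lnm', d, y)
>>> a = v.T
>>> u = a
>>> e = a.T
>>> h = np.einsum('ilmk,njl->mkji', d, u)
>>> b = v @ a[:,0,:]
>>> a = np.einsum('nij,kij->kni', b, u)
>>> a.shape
(11, 7, 19)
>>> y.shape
(31, 7)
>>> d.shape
(3, 7, 37, 3)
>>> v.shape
(7, 19, 11)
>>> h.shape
(37, 3, 19, 3)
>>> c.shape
(3, 7, 37, 3)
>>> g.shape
()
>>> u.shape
(11, 19, 7)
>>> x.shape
(7, 37)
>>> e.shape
(7, 19, 11)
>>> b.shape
(7, 19, 7)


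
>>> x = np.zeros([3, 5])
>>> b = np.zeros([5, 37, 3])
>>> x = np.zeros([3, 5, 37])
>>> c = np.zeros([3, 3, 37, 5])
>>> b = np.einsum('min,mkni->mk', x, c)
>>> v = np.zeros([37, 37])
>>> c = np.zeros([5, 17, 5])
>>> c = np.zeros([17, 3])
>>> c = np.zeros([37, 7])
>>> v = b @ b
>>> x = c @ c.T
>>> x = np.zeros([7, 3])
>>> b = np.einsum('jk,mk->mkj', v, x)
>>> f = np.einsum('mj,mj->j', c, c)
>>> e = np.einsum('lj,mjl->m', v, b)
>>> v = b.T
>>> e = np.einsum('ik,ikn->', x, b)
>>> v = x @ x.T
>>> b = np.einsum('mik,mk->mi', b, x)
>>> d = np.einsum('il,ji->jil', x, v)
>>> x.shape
(7, 3)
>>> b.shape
(7, 3)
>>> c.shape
(37, 7)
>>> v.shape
(7, 7)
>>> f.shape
(7,)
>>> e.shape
()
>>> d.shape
(7, 7, 3)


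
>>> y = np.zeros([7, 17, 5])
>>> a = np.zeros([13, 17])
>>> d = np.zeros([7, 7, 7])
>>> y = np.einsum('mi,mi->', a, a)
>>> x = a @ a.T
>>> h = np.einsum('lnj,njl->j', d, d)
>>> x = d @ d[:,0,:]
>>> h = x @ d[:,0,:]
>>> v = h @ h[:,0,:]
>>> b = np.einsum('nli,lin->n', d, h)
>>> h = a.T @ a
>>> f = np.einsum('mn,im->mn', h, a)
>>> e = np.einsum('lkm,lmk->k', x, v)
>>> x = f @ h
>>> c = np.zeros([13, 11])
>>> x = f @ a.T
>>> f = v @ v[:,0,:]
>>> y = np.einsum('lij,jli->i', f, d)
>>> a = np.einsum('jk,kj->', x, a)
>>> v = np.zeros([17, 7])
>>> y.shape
(7,)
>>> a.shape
()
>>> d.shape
(7, 7, 7)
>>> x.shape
(17, 13)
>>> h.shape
(17, 17)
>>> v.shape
(17, 7)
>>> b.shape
(7,)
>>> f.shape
(7, 7, 7)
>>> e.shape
(7,)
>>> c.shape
(13, 11)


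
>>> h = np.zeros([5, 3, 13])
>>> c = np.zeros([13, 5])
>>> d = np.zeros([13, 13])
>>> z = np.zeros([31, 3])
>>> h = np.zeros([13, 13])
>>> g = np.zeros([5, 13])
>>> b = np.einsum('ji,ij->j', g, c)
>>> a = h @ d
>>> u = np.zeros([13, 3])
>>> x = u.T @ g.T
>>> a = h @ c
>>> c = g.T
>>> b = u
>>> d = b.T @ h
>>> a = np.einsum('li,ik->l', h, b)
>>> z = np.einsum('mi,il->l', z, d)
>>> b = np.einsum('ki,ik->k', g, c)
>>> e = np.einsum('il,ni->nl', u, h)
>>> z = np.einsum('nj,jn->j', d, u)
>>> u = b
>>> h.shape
(13, 13)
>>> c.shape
(13, 5)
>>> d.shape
(3, 13)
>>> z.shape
(13,)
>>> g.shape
(5, 13)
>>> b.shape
(5,)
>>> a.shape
(13,)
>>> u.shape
(5,)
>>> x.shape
(3, 5)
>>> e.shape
(13, 3)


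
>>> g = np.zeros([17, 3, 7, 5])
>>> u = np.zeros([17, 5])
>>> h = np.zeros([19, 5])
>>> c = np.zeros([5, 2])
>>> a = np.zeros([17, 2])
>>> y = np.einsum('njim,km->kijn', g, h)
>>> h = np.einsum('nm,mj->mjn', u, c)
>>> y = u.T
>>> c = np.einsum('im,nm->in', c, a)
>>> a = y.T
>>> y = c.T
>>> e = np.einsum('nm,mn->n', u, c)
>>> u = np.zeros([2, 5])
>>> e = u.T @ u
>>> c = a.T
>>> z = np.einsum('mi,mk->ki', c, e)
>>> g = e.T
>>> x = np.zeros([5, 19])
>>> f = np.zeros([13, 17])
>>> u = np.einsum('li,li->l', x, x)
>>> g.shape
(5, 5)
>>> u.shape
(5,)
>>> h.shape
(5, 2, 17)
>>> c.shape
(5, 17)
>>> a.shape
(17, 5)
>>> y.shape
(17, 5)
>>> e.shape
(5, 5)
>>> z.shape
(5, 17)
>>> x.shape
(5, 19)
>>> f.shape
(13, 17)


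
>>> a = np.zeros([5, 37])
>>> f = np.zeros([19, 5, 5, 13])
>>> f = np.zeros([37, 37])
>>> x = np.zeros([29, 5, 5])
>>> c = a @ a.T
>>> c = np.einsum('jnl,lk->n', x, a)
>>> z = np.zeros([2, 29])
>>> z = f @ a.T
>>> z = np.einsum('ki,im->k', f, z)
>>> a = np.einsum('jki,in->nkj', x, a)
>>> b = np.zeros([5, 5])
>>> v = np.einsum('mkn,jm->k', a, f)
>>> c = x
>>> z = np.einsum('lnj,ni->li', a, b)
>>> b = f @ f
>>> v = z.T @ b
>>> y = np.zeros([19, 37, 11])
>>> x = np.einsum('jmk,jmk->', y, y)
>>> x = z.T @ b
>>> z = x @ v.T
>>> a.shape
(37, 5, 29)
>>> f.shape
(37, 37)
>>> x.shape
(5, 37)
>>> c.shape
(29, 5, 5)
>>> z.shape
(5, 5)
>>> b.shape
(37, 37)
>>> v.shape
(5, 37)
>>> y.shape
(19, 37, 11)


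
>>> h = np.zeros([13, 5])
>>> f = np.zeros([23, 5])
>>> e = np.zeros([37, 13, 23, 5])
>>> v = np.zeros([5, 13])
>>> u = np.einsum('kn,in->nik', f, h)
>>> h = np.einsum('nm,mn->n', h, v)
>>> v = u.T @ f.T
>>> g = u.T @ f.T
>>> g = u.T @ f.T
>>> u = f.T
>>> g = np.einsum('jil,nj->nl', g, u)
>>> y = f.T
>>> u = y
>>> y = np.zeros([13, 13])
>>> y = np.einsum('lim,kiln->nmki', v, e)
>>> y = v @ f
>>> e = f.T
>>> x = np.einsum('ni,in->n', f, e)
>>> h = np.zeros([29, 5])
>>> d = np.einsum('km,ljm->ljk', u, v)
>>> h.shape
(29, 5)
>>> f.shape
(23, 5)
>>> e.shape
(5, 23)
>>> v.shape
(23, 13, 23)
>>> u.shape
(5, 23)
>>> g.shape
(5, 23)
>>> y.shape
(23, 13, 5)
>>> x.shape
(23,)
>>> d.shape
(23, 13, 5)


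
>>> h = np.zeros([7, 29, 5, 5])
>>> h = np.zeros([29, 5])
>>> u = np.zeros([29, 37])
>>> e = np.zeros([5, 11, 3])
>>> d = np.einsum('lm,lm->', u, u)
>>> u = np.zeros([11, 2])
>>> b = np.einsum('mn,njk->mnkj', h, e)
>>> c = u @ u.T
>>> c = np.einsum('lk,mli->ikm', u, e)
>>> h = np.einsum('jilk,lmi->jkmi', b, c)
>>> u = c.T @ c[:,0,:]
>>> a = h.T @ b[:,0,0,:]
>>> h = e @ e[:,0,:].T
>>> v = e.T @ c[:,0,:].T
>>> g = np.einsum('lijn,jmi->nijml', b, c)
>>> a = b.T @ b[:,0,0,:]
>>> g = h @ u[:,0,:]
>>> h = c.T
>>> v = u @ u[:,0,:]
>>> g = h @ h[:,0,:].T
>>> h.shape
(5, 2, 3)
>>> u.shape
(5, 2, 5)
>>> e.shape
(5, 11, 3)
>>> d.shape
()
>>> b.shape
(29, 5, 3, 11)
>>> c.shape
(3, 2, 5)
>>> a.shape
(11, 3, 5, 11)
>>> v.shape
(5, 2, 5)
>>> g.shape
(5, 2, 5)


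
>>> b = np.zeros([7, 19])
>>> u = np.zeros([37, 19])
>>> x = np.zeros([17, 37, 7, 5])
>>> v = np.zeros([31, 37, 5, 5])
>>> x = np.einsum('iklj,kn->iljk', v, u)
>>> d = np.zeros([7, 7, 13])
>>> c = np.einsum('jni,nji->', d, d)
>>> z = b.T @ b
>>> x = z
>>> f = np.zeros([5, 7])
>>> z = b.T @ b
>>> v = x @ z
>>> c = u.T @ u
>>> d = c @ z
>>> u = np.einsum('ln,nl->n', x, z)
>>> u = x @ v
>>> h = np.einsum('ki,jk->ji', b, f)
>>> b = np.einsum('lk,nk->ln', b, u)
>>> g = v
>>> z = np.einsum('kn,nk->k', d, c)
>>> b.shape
(7, 19)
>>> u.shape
(19, 19)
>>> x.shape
(19, 19)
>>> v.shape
(19, 19)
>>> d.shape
(19, 19)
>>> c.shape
(19, 19)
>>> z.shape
(19,)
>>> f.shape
(5, 7)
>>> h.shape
(5, 19)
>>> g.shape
(19, 19)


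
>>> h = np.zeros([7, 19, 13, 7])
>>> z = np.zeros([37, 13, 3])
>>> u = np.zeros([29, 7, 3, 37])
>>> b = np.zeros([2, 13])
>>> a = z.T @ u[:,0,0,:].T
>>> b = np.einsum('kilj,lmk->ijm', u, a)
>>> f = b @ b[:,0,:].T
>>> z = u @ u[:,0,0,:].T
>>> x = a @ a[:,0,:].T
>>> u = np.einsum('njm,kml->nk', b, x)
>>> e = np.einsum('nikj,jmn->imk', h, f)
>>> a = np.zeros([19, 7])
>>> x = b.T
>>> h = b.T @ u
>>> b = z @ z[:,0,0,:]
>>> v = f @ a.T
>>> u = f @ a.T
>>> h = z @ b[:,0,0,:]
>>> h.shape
(29, 7, 3, 29)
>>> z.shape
(29, 7, 3, 29)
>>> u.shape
(7, 37, 19)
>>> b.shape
(29, 7, 3, 29)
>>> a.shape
(19, 7)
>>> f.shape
(7, 37, 7)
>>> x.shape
(13, 37, 7)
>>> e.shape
(19, 37, 13)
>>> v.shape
(7, 37, 19)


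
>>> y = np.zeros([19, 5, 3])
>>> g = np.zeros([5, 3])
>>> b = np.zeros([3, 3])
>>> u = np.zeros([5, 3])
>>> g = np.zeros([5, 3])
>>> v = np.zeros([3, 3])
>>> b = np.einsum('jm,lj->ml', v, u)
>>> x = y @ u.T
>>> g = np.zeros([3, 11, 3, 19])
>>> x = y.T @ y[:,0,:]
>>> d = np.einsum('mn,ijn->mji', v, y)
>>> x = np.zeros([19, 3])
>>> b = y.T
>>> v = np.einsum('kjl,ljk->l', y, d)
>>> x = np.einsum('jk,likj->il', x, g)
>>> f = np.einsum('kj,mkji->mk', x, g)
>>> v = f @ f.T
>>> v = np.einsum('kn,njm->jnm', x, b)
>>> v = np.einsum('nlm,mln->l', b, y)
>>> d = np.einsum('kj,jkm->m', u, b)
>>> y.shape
(19, 5, 3)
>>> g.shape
(3, 11, 3, 19)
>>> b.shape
(3, 5, 19)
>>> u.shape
(5, 3)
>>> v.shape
(5,)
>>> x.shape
(11, 3)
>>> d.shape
(19,)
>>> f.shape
(3, 11)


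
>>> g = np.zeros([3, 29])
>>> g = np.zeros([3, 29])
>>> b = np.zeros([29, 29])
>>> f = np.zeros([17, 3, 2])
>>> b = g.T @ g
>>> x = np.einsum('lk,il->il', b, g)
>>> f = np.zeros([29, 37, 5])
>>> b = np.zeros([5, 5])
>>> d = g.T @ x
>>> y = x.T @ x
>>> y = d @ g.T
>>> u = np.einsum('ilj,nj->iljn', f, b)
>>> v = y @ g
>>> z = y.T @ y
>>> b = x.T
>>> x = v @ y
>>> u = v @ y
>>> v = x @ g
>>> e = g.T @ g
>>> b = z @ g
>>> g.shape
(3, 29)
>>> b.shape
(3, 29)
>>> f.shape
(29, 37, 5)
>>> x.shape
(29, 3)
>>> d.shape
(29, 29)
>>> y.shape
(29, 3)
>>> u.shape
(29, 3)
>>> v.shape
(29, 29)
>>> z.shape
(3, 3)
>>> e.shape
(29, 29)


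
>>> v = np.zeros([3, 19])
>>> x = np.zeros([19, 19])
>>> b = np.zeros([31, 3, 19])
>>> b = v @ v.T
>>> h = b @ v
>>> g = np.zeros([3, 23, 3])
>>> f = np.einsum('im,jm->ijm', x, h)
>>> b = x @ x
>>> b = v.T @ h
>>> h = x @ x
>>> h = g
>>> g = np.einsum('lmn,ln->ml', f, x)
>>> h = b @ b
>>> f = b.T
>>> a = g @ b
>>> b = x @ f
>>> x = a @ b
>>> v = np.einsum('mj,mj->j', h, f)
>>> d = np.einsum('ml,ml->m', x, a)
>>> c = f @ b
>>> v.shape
(19,)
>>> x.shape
(3, 19)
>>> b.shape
(19, 19)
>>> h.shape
(19, 19)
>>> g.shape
(3, 19)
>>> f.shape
(19, 19)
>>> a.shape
(3, 19)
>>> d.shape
(3,)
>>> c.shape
(19, 19)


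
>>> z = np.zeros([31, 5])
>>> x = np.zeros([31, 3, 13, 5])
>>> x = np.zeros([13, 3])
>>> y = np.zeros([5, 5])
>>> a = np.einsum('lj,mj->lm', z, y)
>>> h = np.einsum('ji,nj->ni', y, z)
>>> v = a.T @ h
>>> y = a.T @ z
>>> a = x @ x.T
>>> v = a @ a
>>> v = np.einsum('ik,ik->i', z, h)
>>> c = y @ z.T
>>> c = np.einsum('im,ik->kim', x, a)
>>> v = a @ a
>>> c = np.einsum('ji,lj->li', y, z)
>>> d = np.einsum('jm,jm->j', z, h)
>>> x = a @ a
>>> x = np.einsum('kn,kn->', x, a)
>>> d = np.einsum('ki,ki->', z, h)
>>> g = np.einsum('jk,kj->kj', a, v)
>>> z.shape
(31, 5)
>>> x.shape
()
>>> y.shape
(5, 5)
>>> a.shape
(13, 13)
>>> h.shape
(31, 5)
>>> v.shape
(13, 13)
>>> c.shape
(31, 5)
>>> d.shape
()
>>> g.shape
(13, 13)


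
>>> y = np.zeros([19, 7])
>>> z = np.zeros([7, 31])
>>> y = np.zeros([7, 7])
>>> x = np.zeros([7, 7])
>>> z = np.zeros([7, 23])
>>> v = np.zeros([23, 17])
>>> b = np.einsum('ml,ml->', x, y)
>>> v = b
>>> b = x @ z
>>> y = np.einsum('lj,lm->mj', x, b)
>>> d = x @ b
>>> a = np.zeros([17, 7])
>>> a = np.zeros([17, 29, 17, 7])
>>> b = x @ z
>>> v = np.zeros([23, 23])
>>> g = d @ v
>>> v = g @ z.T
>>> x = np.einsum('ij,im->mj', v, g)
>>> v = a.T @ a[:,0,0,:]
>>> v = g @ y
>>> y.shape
(23, 7)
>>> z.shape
(7, 23)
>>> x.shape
(23, 7)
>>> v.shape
(7, 7)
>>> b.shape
(7, 23)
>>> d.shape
(7, 23)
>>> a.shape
(17, 29, 17, 7)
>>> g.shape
(7, 23)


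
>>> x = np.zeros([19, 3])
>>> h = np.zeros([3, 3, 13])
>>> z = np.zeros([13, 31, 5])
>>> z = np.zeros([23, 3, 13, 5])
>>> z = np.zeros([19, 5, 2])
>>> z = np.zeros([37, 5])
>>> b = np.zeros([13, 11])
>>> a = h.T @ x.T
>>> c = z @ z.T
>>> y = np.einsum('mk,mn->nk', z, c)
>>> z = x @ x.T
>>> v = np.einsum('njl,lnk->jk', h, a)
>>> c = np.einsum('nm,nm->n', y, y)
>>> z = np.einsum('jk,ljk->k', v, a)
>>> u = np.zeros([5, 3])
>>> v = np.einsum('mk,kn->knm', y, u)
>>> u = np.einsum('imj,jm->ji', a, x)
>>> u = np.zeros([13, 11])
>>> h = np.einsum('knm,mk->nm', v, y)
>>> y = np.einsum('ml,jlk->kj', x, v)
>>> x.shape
(19, 3)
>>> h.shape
(3, 37)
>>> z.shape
(19,)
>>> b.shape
(13, 11)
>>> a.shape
(13, 3, 19)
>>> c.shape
(37,)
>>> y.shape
(37, 5)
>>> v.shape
(5, 3, 37)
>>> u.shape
(13, 11)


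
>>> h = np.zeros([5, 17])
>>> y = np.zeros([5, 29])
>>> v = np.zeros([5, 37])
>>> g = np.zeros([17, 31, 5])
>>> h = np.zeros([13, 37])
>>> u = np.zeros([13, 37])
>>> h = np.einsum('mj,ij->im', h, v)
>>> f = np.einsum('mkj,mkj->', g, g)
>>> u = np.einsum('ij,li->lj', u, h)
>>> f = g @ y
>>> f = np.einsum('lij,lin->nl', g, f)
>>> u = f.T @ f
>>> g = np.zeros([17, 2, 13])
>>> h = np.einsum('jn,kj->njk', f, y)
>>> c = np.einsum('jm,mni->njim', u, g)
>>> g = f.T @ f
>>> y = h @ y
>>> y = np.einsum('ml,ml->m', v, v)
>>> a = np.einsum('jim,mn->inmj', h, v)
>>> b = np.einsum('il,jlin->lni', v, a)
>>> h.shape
(17, 29, 5)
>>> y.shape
(5,)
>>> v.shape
(5, 37)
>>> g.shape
(17, 17)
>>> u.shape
(17, 17)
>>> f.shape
(29, 17)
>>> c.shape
(2, 17, 13, 17)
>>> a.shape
(29, 37, 5, 17)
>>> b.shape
(37, 17, 5)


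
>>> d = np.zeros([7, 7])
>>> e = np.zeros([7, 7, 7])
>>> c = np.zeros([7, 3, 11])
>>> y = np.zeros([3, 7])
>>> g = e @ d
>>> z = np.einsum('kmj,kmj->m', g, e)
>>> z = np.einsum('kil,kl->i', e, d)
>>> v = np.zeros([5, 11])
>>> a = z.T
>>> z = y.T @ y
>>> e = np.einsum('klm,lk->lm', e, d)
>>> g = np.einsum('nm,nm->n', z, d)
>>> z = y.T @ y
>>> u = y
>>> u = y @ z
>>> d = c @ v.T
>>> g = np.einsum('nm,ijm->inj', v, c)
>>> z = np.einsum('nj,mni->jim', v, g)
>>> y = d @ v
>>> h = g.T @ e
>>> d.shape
(7, 3, 5)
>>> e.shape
(7, 7)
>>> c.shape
(7, 3, 11)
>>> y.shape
(7, 3, 11)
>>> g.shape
(7, 5, 3)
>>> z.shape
(11, 3, 7)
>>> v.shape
(5, 11)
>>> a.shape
(7,)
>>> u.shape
(3, 7)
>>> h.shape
(3, 5, 7)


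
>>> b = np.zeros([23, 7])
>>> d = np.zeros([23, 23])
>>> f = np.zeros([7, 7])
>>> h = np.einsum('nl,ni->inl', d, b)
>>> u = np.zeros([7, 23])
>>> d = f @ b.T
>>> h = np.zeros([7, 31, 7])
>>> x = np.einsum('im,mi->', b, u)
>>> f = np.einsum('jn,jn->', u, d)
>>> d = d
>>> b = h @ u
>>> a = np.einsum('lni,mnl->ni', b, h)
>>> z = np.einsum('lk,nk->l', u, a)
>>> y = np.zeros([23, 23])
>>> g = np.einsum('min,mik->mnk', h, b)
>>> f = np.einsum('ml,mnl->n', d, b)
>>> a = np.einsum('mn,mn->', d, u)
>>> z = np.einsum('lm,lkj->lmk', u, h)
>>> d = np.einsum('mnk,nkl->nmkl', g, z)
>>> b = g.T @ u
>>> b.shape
(23, 7, 23)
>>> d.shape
(7, 7, 23, 31)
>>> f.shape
(31,)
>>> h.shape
(7, 31, 7)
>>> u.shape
(7, 23)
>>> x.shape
()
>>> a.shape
()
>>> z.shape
(7, 23, 31)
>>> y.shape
(23, 23)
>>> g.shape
(7, 7, 23)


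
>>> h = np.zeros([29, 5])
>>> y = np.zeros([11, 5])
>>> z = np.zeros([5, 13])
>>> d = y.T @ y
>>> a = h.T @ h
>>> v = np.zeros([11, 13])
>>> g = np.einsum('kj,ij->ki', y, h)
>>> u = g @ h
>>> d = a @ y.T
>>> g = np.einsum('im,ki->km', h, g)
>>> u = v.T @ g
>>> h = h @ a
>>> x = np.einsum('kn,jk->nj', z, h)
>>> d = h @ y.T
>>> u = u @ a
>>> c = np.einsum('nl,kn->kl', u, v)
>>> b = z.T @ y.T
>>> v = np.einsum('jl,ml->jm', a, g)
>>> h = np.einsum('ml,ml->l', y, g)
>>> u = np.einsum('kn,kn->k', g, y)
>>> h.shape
(5,)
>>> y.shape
(11, 5)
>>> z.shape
(5, 13)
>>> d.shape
(29, 11)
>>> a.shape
(5, 5)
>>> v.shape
(5, 11)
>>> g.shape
(11, 5)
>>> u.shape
(11,)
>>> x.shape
(13, 29)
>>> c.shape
(11, 5)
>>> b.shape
(13, 11)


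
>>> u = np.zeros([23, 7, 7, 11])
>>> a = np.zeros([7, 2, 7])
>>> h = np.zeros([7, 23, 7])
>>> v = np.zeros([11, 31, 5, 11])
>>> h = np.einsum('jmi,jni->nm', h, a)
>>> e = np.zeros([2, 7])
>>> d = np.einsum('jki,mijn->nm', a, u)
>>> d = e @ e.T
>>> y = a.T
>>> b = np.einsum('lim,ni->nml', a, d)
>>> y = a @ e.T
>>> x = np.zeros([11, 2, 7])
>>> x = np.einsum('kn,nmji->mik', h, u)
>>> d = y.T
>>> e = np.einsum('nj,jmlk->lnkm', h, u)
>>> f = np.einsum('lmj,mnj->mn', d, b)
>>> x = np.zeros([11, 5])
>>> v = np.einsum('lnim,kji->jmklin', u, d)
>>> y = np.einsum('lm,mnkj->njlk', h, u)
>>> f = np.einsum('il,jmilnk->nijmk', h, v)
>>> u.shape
(23, 7, 7, 11)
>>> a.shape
(7, 2, 7)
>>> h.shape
(2, 23)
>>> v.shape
(2, 11, 2, 23, 7, 7)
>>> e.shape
(7, 2, 11, 7)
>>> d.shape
(2, 2, 7)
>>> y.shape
(7, 11, 2, 7)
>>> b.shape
(2, 7, 7)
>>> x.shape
(11, 5)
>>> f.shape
(7, 2, 2, 11, 7)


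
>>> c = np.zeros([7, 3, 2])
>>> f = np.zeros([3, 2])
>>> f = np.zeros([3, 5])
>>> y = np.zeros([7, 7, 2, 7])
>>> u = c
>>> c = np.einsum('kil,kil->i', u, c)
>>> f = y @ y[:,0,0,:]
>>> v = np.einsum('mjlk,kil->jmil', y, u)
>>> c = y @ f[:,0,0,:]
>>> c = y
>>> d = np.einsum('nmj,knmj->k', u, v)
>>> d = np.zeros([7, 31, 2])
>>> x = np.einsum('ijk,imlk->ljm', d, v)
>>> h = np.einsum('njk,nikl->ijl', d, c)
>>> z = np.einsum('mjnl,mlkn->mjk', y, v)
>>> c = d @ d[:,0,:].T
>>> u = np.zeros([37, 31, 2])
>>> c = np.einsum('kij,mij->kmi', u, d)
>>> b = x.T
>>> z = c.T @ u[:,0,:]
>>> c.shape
(37, 7, 31)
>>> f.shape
(7, 7, 2, 7)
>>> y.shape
(7, 7, 2, 7)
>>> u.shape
(37, 31, 2)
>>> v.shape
(7, 7, 3, 2)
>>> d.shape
(7, 31, 2)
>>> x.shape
(3, 31, 7)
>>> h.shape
(7, 31, 7)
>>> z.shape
(31, 7, 2)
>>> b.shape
(7, 31, 3)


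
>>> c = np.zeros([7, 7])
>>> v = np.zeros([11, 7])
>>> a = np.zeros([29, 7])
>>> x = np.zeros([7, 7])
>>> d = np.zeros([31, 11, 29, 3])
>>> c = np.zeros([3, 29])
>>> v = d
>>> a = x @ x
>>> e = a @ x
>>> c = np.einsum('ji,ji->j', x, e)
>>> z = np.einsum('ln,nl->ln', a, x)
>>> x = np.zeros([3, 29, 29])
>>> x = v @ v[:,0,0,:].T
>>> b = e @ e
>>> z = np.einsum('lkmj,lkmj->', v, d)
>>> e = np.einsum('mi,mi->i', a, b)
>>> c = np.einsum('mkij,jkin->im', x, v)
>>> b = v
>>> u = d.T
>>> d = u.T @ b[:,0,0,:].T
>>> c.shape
(29, 31)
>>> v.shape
(31, 11, 29, 3)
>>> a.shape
(7, 7)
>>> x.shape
(31, 11, 29, 31)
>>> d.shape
(31, 11, 29, 31)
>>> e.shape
(7,)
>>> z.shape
()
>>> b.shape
(31, 11, 29, 3)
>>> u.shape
(3, 29, 11, 31)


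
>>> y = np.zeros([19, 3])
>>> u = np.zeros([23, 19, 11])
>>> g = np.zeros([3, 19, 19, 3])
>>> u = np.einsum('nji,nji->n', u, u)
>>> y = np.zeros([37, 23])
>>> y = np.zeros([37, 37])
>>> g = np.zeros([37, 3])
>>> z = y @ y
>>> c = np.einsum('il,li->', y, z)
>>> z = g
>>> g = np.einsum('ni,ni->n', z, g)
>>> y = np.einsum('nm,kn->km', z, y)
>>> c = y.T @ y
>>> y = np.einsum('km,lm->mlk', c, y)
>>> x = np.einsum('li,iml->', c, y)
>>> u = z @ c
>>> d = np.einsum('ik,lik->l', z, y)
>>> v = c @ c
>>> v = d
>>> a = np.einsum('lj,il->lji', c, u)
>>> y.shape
(3, 37, 3)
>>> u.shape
(37, 3)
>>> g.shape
(37,)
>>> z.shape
(37, 3)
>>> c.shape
(3, 3)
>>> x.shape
()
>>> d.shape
(3,)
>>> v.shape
(3,)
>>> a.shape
(3, 3, 37)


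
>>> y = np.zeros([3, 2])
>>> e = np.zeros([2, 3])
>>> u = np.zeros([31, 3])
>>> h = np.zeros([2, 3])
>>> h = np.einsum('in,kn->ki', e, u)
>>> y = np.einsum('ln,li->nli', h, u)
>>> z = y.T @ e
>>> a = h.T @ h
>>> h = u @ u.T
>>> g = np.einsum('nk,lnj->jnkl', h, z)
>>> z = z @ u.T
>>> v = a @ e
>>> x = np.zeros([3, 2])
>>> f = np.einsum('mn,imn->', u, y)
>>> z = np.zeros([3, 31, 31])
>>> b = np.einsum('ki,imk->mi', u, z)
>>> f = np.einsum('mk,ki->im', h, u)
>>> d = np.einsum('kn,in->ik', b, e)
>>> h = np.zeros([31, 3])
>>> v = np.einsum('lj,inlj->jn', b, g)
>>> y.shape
(2, 31, 3)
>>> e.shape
(2, 3)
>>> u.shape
(31, 3)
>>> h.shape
(31, 3)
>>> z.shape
(3, 31, 31)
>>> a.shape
(2, 2)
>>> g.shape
(3, 31, 31, 3)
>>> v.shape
(3, 31)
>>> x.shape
(3, 2)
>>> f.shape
(3, 31)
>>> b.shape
(31, 3)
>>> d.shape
(2, 31)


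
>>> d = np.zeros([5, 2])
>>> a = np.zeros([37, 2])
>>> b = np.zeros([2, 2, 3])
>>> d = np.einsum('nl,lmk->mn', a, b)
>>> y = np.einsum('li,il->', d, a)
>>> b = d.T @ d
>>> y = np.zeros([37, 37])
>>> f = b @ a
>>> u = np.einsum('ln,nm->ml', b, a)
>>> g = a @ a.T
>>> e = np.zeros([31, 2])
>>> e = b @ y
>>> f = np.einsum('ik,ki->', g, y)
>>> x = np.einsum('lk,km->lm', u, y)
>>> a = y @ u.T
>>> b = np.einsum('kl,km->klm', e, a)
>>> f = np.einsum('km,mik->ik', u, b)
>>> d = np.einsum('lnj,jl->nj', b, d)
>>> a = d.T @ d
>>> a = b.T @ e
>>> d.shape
(37, 2)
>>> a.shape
(2, 37, 37)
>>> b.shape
(37, 37, 2)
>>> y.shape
(37, 37)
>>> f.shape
(37, 2)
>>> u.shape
(2, 37)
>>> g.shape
(37, 37)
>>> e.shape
(37, 37)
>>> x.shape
(2, 37)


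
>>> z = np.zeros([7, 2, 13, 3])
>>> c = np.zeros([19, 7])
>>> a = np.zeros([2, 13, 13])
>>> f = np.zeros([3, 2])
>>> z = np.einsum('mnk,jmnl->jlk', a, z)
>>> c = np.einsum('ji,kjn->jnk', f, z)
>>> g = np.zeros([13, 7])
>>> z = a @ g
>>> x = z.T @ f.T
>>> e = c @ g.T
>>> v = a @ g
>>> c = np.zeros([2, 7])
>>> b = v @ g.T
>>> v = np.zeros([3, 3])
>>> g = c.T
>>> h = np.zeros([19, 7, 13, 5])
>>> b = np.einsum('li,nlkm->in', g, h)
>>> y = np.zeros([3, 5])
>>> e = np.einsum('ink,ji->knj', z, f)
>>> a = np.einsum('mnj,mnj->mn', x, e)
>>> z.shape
(2, 13, 7)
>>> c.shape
(2, 7)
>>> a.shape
(7, 13)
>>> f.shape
(3, 2)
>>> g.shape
(7, 2)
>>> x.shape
(7, 13, 3)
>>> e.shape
(7, 13, 3)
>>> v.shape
(3, 3)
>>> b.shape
(2, 19)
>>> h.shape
(19, 7, 13, 5)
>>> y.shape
(3, 5)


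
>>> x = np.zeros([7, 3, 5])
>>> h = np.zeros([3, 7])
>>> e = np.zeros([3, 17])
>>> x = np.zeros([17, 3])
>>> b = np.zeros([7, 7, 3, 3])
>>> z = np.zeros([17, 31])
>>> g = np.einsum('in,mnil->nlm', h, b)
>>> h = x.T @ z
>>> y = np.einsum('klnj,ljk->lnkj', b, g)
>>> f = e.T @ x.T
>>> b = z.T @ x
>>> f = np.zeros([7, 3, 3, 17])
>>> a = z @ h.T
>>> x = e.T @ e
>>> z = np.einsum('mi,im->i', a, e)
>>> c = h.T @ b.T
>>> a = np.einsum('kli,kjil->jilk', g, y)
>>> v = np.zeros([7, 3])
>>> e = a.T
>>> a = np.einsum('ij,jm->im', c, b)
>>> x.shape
(17, 17)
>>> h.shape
(3, 31)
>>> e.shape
(7, 3, 7, 3)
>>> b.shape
(31, 3)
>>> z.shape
(3,)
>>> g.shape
(7, 3, 7)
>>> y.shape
(7, 3, 7, 3)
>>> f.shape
(7, 3, 3, 17)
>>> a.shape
(31, 3)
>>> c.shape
(31, 31)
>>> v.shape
(7, 3)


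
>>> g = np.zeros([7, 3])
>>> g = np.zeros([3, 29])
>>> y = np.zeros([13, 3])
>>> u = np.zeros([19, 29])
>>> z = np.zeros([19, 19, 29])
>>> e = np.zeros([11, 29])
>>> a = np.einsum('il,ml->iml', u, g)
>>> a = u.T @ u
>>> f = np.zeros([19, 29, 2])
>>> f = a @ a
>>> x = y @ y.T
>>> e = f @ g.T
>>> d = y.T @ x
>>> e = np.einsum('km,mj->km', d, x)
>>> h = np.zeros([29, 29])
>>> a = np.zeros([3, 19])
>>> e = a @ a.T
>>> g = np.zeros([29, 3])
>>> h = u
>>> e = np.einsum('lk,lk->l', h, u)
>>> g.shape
(29, 3)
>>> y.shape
(13, 3)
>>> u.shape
(19, 29)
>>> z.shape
(19, 19, 29)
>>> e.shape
(19,)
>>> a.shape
(3, 19)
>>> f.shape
(29, 29)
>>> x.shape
(13, 13)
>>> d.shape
(3, 13)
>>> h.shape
(19, 29)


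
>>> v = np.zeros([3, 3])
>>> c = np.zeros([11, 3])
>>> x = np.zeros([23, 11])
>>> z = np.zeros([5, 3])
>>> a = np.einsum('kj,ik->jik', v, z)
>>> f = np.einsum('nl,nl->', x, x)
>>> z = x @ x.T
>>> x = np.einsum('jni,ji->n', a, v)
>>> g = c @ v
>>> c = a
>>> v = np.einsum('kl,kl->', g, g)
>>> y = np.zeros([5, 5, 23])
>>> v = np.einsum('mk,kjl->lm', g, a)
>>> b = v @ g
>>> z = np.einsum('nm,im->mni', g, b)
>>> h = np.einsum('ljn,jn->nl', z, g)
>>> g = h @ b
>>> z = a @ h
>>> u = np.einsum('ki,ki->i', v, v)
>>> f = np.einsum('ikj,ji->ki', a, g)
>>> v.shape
(3, 11)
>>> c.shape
(3, 5, 3)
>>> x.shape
(5,)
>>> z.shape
(3, 5, 3)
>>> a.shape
(3, 5, 3)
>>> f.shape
(5, 3)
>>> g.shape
(3, 3)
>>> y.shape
(5, 5, 23)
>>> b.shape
(3, 3)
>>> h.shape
(3, 3)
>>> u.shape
(11,)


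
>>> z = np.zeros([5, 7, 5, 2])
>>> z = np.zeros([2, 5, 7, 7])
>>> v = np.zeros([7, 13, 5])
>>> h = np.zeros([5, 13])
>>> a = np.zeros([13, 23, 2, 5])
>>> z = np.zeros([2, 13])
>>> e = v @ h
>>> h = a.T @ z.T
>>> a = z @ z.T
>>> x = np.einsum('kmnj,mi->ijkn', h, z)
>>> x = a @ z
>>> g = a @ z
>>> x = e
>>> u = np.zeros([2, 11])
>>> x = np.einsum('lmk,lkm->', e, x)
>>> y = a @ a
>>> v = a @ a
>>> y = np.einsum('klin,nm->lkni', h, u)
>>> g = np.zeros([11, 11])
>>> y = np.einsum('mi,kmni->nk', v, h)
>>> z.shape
(2, 13)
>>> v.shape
(2, 2)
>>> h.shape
(5, 2, 23, 2)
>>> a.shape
(2, 2)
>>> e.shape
(7, 13, 13)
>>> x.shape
()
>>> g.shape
(11, 11)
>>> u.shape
(2, 11)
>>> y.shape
(23, 5)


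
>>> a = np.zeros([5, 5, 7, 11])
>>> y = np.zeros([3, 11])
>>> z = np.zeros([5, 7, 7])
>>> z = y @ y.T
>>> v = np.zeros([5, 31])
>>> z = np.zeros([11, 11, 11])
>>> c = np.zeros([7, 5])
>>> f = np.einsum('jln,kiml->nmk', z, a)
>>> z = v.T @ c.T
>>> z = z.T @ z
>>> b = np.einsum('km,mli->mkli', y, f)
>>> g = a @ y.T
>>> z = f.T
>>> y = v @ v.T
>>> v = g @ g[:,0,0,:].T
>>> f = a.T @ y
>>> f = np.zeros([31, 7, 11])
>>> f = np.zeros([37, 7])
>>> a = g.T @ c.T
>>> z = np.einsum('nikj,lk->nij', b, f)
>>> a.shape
(3, 7, 5, 7)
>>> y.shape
(5, 5)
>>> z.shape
(11, 3, 5)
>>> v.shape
(5, 5, 7, 5)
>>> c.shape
(7, 5)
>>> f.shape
(37, 7)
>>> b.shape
(11, 3, 7, 5)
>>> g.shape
(5, 5, 7, 3)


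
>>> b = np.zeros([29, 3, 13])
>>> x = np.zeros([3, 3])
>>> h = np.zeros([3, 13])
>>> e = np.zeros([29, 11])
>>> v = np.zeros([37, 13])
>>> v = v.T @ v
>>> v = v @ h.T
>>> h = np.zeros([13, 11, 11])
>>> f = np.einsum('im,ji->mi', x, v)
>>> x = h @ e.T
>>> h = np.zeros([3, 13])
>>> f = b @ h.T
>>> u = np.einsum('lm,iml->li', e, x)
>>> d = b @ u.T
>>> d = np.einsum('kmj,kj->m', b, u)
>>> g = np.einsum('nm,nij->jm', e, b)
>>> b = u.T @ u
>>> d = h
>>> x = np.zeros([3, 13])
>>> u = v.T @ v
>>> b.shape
(13, 13)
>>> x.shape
(3, 13)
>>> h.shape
(3, 13)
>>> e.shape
(29, 11)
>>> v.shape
(13, 3)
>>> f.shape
(29, 3, 3)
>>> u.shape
(3, 3)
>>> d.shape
(3, 13)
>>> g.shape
(13, 11)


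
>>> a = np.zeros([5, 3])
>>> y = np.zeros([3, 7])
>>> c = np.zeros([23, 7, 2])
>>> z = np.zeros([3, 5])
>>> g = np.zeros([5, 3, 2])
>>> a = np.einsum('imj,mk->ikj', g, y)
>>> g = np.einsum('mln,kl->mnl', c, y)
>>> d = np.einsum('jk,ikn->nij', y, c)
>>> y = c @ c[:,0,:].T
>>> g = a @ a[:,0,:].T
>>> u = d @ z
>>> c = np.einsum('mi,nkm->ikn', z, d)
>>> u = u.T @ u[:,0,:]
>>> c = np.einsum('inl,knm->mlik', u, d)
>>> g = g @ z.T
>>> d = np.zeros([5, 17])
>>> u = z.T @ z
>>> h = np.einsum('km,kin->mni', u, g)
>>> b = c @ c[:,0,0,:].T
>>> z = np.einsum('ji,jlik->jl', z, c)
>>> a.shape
(5, 7, 2)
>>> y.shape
(23, 7, 23)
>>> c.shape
(3, 5, 5, 2)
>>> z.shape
(3, 5)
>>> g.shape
(5, 7, 3)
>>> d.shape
(5, 17)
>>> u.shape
(5, 5)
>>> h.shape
(5, 3, 7)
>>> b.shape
(3, 5, 5, 3)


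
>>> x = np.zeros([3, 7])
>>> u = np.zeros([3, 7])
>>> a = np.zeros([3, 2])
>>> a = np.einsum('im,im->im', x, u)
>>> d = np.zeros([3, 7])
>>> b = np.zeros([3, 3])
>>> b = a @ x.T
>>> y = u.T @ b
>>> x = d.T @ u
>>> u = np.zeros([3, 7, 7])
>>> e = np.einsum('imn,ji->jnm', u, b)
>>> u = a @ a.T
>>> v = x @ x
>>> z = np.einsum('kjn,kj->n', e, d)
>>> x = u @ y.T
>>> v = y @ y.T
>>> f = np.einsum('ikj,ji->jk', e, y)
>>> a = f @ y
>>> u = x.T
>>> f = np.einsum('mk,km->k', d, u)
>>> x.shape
(3, 7)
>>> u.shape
(7, 3)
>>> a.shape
(7, 3)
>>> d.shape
(3, 7)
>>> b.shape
(3, 3)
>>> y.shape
(7, 3)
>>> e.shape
(3, 7, 7)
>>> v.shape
(7, 7)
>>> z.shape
(7,)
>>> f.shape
(7,)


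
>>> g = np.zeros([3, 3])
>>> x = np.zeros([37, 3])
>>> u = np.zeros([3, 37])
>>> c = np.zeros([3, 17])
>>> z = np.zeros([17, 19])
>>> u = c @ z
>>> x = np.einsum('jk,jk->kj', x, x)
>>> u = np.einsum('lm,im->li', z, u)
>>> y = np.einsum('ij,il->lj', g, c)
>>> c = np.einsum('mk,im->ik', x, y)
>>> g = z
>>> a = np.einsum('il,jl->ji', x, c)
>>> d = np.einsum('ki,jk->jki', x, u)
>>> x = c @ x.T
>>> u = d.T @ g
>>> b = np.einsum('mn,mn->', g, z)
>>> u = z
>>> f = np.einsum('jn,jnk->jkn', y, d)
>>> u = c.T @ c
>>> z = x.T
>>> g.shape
(17, 19)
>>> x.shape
(17, 3)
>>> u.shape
(37, 37)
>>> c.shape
(17, 37)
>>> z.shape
(3, 17)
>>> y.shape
(17, 3)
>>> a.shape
(17, 3)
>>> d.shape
(17, 3, 37)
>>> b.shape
()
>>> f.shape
(17, 37, 3)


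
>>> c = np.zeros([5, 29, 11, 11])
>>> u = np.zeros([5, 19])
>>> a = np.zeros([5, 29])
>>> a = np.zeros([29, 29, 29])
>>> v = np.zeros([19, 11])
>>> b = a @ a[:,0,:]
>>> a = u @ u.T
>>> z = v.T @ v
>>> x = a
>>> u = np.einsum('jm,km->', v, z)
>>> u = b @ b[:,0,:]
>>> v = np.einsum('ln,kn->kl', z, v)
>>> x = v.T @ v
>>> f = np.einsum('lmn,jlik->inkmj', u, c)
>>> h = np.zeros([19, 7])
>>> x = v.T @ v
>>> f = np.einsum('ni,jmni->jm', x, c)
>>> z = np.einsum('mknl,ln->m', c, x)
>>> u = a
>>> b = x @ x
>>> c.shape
(5, 29, 11, 11)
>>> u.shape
(5, 5)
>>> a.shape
(5, 5)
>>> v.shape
(19, 11)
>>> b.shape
(11, 11)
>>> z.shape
(5,)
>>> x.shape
(11, 11)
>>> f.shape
(5, 29)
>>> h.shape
(19, 7)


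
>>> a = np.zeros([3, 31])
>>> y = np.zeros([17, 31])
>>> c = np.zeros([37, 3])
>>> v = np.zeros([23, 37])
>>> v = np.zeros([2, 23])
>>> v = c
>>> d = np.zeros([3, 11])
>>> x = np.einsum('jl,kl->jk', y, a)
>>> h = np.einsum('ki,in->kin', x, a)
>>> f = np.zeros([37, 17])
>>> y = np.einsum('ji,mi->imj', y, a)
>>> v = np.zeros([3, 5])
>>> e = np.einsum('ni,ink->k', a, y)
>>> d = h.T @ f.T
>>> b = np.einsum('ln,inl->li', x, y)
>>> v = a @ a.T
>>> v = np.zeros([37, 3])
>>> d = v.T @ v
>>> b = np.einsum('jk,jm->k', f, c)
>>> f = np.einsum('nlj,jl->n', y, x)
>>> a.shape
(3, 31)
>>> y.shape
(31, 3, 17)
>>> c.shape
(37, 3)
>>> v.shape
(37, 3)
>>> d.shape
(3, 3)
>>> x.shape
(17, 3)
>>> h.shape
(17, 3, 31)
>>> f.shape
(31,)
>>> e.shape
(17,)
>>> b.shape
(17,)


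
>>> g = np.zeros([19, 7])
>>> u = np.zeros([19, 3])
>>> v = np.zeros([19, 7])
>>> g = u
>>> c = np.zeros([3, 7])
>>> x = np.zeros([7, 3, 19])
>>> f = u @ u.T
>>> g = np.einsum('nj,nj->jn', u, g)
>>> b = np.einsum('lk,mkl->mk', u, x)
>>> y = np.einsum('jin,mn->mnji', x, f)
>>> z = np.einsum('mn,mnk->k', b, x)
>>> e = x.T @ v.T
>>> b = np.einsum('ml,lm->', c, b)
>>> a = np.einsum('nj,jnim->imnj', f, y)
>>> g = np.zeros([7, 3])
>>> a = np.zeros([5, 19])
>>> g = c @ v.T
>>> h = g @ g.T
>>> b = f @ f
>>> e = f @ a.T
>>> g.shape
(3, 19)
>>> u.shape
(19, 3)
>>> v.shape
(19, 7)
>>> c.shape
(3, 7)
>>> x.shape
(7, 3, 19)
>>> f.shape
(19, 19)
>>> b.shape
(19, 19)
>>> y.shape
(19, 19, 7, 3)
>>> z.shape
(19,)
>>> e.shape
(19, 5)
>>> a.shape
(5, 19)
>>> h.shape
(3, 3)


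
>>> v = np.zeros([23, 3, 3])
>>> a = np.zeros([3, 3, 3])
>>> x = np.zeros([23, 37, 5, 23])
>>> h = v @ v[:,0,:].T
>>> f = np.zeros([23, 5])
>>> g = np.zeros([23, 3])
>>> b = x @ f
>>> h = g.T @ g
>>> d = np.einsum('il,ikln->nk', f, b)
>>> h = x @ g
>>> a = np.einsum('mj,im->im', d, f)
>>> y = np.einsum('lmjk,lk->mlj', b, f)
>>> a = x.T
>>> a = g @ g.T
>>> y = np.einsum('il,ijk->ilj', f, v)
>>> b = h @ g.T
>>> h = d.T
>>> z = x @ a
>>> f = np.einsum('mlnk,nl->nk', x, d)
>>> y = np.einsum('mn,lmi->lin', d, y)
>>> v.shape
(23, 3, 3)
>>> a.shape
(23, 23)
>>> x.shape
(23, 37, 5, 23)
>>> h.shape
(37, 5)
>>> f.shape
(5, 23)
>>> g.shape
(23, 3)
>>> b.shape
(23, 37, 5, 23)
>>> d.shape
(5, 37)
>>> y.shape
(23, 3, 37)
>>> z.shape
(23, 37, 5, 23)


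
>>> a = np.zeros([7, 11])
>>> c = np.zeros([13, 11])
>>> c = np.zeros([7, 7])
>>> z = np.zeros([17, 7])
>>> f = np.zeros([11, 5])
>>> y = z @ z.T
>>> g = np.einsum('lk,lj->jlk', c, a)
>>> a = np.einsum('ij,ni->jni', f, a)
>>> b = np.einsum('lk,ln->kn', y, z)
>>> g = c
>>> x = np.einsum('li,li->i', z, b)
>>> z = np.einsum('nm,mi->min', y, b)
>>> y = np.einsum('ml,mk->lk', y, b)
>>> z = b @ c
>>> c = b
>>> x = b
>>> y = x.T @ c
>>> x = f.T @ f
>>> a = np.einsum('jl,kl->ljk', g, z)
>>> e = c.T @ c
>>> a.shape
(7, 7, 17)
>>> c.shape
(17, 7)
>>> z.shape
(17, 7)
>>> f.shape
(11, 5)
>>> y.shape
(7, 7)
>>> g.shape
(7, 7)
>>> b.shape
(17, 7)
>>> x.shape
(5, 5)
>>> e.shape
(7, 7)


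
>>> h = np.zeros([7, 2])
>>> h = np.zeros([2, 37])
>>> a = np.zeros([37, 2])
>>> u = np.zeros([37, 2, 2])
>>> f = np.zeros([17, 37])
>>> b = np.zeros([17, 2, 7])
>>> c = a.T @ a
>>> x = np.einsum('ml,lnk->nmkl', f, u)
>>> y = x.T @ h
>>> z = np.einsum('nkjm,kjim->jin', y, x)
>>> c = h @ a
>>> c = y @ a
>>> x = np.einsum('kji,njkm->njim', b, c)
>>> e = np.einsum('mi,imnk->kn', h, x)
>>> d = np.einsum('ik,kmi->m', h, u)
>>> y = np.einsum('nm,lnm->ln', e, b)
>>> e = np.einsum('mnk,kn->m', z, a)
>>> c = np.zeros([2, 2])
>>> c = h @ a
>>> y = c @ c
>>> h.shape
(2, 37)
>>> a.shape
(37, 2)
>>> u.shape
(37, 2, 2)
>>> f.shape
(17, 37)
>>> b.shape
(17, 2, 7)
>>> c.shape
(2, 2)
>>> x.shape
(37, 2, 7, 2)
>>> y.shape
(2, 2)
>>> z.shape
(17, 2, 37)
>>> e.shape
(17,)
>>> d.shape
(2,)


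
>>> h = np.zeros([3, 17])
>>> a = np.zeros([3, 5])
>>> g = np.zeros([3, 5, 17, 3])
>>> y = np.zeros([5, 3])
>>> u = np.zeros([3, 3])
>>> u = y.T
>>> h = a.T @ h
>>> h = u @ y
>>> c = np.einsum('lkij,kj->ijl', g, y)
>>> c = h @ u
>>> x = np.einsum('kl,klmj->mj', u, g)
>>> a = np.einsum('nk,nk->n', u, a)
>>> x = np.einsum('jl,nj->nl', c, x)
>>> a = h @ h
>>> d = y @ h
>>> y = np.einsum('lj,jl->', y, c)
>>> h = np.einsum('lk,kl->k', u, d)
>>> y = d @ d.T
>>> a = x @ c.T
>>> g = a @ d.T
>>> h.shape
(5,)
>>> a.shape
(17, 3)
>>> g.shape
(17, 5)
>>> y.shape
(5, 5)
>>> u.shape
(3, 5)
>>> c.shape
(3, 5)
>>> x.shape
(17, 5)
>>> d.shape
(5, 3)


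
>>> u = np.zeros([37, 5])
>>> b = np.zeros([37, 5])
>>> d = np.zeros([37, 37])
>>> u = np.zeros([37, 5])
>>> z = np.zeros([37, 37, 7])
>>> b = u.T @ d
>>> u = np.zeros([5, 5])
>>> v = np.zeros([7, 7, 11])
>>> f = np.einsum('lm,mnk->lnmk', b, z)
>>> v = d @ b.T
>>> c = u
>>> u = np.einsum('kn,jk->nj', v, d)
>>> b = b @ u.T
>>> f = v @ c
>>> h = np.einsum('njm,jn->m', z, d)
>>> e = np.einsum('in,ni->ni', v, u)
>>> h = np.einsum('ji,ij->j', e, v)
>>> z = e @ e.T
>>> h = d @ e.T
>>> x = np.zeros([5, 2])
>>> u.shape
(5, 37)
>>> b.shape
(5, 5)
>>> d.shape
(37, 37)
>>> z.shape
(5, 5)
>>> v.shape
(37, 5)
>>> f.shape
(37, 5)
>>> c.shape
(5, 5)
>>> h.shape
(37, 5)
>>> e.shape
(5, 37)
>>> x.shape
(5, 2)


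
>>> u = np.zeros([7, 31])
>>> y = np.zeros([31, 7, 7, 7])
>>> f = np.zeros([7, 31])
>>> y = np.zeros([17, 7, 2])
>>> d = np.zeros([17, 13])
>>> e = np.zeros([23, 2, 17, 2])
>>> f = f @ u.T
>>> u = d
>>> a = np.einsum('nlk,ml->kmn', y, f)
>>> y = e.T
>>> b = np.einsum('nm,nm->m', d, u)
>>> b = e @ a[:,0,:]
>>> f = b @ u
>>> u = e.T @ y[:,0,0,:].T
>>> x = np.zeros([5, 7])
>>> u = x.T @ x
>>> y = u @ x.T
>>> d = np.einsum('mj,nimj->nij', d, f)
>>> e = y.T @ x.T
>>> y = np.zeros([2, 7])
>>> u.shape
(7, 7)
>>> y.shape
(2, 7)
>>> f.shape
(23, 2, 17, 13)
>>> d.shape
(23, 2, 13)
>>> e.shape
(5, 5)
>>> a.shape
(2, 7, 17)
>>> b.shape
(23, 2, 17, 17)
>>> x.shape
(5, 7)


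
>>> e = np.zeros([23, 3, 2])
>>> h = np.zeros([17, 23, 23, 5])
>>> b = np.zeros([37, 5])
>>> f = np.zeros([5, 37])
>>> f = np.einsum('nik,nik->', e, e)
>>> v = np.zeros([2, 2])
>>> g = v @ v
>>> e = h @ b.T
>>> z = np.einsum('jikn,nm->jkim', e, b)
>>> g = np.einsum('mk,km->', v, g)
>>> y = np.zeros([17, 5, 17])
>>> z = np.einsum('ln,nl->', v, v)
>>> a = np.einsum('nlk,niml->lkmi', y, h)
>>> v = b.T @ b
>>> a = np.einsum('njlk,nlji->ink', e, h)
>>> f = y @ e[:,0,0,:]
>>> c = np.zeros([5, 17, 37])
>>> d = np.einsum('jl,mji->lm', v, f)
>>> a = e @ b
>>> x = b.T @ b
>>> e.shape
(17, 23, 23, 37)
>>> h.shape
(17, 23, 23, 5)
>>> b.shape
(37, 5)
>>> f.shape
(17, 5, 37)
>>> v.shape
(5, 5)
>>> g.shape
()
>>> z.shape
()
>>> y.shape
(17, 5, 17)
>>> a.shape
(17, 23, 23, 5)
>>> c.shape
(5, 17, 37)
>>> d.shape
(5, 17)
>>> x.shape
(5, 5)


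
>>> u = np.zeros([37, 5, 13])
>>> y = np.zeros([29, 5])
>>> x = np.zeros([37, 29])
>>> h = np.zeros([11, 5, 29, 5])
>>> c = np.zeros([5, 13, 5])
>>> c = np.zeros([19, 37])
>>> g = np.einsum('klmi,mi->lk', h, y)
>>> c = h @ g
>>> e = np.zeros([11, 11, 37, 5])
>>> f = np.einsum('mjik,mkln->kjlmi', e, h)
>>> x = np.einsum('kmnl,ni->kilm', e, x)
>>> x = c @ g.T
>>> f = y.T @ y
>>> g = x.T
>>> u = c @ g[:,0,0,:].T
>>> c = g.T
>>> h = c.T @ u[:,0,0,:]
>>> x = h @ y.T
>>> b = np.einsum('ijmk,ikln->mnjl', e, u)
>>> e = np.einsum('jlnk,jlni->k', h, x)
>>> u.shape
(11, 5, 29, 5)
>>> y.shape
(29, 5)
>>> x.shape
(5, 29, 5, 29)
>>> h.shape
(5, 29, 5, 5)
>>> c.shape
(11, 5, 29, 5)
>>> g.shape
(5, 29, 5, 11)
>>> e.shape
(5,)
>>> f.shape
(5, 5)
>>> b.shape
(37, 5, 11, 29)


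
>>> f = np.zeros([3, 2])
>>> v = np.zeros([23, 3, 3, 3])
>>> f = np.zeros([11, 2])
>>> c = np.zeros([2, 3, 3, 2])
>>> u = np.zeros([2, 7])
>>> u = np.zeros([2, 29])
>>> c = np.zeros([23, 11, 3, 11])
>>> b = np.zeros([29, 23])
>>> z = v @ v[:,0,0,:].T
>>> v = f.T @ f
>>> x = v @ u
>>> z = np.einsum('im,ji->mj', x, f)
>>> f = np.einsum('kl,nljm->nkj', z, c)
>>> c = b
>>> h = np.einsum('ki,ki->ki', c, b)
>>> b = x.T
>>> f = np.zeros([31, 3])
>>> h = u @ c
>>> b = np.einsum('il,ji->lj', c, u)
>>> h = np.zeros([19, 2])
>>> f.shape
(31, 3)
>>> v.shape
(2, 2)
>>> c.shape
(29, 23)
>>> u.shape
(2, 29)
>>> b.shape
(23, 2)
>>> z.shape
(29, 11)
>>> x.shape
(2, 29)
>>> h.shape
(19, 2)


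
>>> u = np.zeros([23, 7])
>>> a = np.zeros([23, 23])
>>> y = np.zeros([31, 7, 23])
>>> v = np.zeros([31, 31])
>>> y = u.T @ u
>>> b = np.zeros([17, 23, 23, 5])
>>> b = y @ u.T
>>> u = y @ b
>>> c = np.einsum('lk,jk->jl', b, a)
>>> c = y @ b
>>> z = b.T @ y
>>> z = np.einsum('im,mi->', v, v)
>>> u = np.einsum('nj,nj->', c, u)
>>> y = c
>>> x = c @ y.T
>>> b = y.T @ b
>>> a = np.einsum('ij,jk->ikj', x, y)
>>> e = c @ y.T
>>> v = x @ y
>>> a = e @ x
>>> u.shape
()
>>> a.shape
(7, 7)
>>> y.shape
(7, 23)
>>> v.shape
(7, 23)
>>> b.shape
(23, 23)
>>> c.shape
(7, 23)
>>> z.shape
()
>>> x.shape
(7, 7)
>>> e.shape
(7, 7)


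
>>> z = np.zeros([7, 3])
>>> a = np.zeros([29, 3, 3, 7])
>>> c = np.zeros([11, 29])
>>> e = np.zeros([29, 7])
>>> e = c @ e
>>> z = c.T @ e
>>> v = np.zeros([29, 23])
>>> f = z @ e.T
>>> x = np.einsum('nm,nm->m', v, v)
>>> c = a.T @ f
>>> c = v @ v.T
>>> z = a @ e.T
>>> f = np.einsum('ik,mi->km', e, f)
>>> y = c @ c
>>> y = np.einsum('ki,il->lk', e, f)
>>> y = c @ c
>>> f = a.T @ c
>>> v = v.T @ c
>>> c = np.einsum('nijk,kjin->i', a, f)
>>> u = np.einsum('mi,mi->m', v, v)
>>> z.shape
(29, 3, 3, 11)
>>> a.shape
(29, 3, 3, 7)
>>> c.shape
(3,)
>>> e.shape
(11, 7)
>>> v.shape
(23, 29)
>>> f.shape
(7, 3, 3, 29)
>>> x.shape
(23,)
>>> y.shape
(29, 29)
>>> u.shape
(23,)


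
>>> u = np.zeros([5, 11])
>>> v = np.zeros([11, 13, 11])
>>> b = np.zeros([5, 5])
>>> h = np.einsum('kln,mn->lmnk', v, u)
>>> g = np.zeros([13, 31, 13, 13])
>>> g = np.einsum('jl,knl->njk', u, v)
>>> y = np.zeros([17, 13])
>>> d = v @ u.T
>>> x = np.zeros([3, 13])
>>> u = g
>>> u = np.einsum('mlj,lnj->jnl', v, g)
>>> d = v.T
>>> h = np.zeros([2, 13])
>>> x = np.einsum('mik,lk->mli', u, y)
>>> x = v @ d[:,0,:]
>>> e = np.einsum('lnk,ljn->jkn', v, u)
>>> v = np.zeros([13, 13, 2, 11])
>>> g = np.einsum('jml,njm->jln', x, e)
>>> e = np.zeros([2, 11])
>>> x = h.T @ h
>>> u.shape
(11, 5, 13)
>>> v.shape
(13, 13, 2, 11)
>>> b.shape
(5, 5)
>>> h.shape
(2, 13)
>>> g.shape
(11, 11, 5)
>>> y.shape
(17, 13)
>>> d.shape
(11, 13, 11)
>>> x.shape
(13, 13)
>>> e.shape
(2, 11)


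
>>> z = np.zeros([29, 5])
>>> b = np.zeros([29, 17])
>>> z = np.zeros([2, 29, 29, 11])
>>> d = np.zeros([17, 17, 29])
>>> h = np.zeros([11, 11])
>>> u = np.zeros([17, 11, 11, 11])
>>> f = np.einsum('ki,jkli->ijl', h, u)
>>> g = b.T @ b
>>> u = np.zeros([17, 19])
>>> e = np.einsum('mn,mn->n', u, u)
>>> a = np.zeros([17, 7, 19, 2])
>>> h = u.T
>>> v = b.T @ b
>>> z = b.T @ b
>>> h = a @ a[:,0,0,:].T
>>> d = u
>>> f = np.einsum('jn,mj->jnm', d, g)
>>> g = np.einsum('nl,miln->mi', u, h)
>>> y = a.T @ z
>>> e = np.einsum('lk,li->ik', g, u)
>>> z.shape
(17, 17)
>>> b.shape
(29, 17)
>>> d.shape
(17, 19)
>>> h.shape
(17, 7, 19, 17)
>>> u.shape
(17, 19)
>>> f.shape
(17, 19, 17)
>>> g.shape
(17, 7)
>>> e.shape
(19, 7)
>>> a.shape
(17, 7, 19, 2)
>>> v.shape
(17, 17)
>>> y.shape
(2, 19, 7, 17)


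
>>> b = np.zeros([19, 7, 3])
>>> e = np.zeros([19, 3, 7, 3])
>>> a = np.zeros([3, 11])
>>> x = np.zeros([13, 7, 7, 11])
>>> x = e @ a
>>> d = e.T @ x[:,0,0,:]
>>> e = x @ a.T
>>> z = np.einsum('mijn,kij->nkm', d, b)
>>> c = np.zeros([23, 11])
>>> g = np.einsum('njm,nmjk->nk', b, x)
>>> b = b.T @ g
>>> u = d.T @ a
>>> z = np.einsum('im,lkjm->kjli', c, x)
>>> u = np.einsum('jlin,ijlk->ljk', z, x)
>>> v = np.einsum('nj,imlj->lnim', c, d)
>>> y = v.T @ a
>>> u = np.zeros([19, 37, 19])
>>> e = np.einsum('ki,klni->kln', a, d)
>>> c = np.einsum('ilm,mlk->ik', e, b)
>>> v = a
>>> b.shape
(3, 7, 11)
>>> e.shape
(3, 7, 3)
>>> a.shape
(3, 11)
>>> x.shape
(19, 3, 7, 11)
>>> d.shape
(3, 7, 3, 11)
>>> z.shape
(3, 7, 19, 23)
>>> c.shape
(3, 11)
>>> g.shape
(19, 11)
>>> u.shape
(19, 37, 19)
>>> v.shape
(3, 11)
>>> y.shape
(7, 3, 23, 11)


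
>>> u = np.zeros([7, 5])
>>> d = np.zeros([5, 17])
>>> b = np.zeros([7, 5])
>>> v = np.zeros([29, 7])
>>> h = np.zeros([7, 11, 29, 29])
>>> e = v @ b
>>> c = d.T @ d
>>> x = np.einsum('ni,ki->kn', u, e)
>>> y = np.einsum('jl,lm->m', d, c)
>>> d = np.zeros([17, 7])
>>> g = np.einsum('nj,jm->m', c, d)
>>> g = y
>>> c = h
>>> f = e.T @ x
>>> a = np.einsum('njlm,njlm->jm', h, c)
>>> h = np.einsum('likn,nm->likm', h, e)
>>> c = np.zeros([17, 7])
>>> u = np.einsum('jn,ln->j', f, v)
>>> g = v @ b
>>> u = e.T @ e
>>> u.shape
(5, 5)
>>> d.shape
(17, 7)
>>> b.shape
(7, 5)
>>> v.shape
(29, 7)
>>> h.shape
(7, 11, 29, 5)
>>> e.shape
(29, 5)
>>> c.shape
(17, 7)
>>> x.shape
(29, 7)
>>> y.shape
(17,)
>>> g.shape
(29, 5)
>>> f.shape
(5, 7)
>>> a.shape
(11, 29)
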